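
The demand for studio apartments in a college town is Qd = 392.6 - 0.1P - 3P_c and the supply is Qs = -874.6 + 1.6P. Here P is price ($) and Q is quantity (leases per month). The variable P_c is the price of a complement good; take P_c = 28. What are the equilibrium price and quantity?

With P_c = 28, demand is Qd = 308.6 - 0.1P.
Set Qd = Qs: 308.6 - 0.1P = -874.6 + 1.6P, so 1183.2 = 1.7P and P* = 696.
Substitute back: Q* = 308.6 - 0.1(696) = 239.

P* = 696, Q* = 239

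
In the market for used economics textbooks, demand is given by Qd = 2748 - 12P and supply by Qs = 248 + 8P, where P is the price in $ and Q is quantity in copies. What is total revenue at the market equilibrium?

Set Qd = Qs: 2748 - 12P = 248 + 8P, so 2500 = 20P and P* = 125.
From the demand curve, Q* = 2748 - 12(125) = 1248.
Total revenue = P* × Q* = 125 × 1248 = 156000.

Total revenue = 156000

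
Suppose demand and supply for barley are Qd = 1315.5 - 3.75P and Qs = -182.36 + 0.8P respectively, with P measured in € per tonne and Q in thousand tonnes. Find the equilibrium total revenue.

Total revenue = 26665.2

Set Qd = Qs: 1315.5 - 3.75P = -182.36 + 0.8P, so 1497.86 = 4.55P and P* = 329.2.
Then Q* = 1315.5 - 3.75(329.2) = 81.
Total revenue = P* × Q* = 329.2 × 81 = 26665.2.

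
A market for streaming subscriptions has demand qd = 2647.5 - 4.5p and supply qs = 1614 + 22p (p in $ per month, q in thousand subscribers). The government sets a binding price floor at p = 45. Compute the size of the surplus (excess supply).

At p = 45: qd = 2445 and qs = 2604.
Surplus = qs - qd = 2604 - 2445 = 159.

Surplus = 159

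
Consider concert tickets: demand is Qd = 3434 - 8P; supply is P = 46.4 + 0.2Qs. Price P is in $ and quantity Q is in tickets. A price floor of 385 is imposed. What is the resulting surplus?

Surplus = 1339

Solving each curve for Q: Qs = -232 + 5P.
At P = 385: Qd = 354 and Qs = 1693.
Surplus = Qs - Qd = 1693 - 354 = 1339.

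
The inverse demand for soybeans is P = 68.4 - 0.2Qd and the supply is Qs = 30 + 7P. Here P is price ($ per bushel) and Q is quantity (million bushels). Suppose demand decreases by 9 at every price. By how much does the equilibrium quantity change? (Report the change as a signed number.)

Inverting to quantity form: Qd = 342 - 5P.
The market clears where 342 - 5P = 30 + 7P. Rearranging, 12P = 312, hence P* = 26.
Substitute back: Q* = 342 - 5(26) = 212.
After the shift, demand is Qd = 333 - 5P.
The new intersection has 303 = 12P, i.e. P = 25.25, Q = 206.75.
ΔQ = 206.75 - 212 = -5.25.

ΔQ = -5.25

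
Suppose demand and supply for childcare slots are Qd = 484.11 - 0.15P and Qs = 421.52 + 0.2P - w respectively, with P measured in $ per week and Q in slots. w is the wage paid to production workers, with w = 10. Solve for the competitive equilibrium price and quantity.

P* = 207.4, Q* = 453

With w = 10, supply is Qs = 411.52 + 0.2P.
Equating demand and supply, 484.11 - 0.15P = 411.52 + 0.2P gives 0.35P = 72.59, so P* = 207.4.
Substitute back: Q* = 484.11 - 0.15(207.4) = 453.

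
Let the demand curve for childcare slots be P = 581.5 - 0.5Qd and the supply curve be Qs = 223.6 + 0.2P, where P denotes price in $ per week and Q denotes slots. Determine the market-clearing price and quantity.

In direct form, Qd = 1163 - 2P.
Equating demand and supply, 1163 - 2P = 223.6 + 0.2P gives 2.2P = 939.4, so P* = 427.
Substitute back: Q* = 1163 - 2(427) = 309.

P* = 427, Q* = 309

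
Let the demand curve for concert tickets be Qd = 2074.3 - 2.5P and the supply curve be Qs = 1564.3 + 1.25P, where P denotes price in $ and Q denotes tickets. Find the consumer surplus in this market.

Equating demand and supply, 2074.3 - 2.5P = 1564.3 + 1.25P gives 3.75P = 510, so P* = 136.
Substitute back: Q* = 2074.3 - 2.5(136) = 1734.3.
Demand choke price (Qd = 0): P = 2074.3/2.5 = 829.72. Consumer surplus = ½ × (829.72 - 136) × 1734.3 = 601559.298.

Consumer surplus = 601559.298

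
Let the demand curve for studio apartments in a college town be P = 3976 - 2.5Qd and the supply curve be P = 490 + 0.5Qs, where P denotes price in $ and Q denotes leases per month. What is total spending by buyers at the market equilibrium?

Inverting to quantity form: Qd = 1590.4 - 0.4P and Qs = -980 + 2P.
The market clears where 1590.4 - 0.4P = -980 + 2P. Rearranging, 2.4P = 2570.4, hence P* = 1071.
From the demand curve, Q* = 1590.4 - 0.4(1071) = 1162.
Total spending by buyers = P* × Q* = 1071 × 1162 = 1244502.

Total spending by buyers = 1244502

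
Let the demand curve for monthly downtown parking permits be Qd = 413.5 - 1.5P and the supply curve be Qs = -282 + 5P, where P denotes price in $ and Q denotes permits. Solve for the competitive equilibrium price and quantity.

P* = 107, Q* = 253

Set Qd = Qs: 413.5 - 1.5P = -282 + 5P, so 695.5 = 6.5P and P* = 107.
Then Q* = 413.5 - 1.5(107) = 253.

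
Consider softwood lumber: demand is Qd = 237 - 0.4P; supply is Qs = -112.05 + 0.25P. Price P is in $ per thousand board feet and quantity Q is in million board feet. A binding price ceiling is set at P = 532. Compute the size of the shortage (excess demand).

Evaluating both curves at the ceiling price 532 gives Qd = 24.2, Qs = 20.95.
Shortage = Qd - Qs = 24.2 - 20.95 = 3.25.

Shortage = 3.25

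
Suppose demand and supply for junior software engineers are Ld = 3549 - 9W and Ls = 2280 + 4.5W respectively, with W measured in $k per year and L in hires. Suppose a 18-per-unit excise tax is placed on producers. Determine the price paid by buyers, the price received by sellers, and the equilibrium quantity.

Producers keep W_s = W_b - 18 per unit, so supply in terms of the buyer price is Ls = 2199 + 4.5W_b.
Equate demand and the shifted supply: 3549 - 9W_b = 2199 + 4.5W_b, giving 13.5W_b = 1350, so W_b = 100.
Then W_s = 100 - 18 = 82 and L = 3549 - 9(100) = 2649.

W_b = 100, W_s = 82, L = 2649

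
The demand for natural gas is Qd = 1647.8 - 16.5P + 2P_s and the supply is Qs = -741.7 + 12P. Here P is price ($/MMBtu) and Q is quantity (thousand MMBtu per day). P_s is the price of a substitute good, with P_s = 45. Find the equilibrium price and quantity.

With P_s = 45, demand is Qd = 1737.8 - 16.5P.
Equating demand and supply, 1737.8 - 16.5P = -741.7 + 12P gives 28.5P = 2479.5, so P* = 87.
Plugging P* into demand: Q* = 1737.8 - 16.5(87) = 302.3.

P* = 87, Q* = 302.3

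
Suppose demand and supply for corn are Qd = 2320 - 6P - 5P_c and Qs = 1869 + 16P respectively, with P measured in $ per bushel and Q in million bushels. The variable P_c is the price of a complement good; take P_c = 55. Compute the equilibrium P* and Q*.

P* = 8, Q* = 1997

With P_c = 55, demand is Qd = 2045 - 6P.
At equilibrium Qd = Qs, so 2045 - 6P = 1869 + 16P; collecting terms, 176 = 22P and P* = 8.
Plugging P* into demand: Q* = 2045 - 6(8) = 1997.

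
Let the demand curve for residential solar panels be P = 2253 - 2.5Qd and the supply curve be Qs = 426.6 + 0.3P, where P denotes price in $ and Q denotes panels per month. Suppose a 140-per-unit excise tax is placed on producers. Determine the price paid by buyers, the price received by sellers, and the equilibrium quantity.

P_b = 738, P_s = 598, Q = 606

Rewriting in direct form: Qd = 901.2 - 0.4P.
The tax drives a wedge P_b - P_s = 140. Substituting P_s = P_b - 140 into supply: Qs = 384.6 + 0.3P_b.
Market clearing requires 901.2 - 0.4P_b = 384.6 + 0.3P_b; hence 516.6 = 0.7P_b and P_b = 738.
So P_s = 598 and the quantity traded is Q = 901.2 - 0.4(738) = 606.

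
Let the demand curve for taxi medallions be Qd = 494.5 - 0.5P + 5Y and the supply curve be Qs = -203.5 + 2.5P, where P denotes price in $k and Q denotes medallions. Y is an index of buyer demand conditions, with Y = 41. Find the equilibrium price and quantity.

P* = 301, Q* = 549

With Y = 41, demand is Qd = 699.5 - 0.5P.
Set Qd = Qs: 699.5 - 0.5P = -203.5 + 2.5P, so 903 = 3P and P* = 301.
Then Q* = 699.5 - 0.5(301) = 549.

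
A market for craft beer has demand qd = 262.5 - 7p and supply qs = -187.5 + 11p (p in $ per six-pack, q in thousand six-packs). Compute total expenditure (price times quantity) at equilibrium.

Set qd = qs: 262.5 - 7p = -187.5 + 11p, so 450 = 18p and p* = 25.
Then q* = 262.5 - 7(25) = 87.5.
Total expenditure = p* × q* = 25 × 87.5 = 2187.5.

Total expenditure = 2187.5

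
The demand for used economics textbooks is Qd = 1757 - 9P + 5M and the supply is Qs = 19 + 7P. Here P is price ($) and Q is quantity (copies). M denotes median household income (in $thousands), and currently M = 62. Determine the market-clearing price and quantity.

With M = 62, demand is Qd = 2067 - 9P.
Set Qd = Qs: 2067 - 9P = 19 + 7P, so 2048 = 16P and P* = 128.
Then Q* = 2067 - 9(128) = 915.

P* = 128, Q* = 915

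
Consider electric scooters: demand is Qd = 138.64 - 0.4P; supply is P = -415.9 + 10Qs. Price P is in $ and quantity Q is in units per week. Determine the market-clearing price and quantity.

P* = 194.1, Q* = 61

Solving each curve for Q: Qs = 41.59 + 0.1P.
At equilibrium Qd = Qs, so 138.64 - 0.4P = 41.59 + 0.1P; collecting terms, 97.05 = 0.5P and P* = 194.1.
From the demand curve, Q* = 138.64 - 0.4(194.1) = 61.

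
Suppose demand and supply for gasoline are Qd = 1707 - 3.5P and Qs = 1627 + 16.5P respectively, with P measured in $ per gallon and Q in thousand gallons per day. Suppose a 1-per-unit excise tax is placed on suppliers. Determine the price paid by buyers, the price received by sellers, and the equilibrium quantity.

The tax drives a wedge P_b - P_s = 1. Substituting P_s = P_b - 1 into supply: Qs = 1610.5 + 16.5P_b.
Equate demand and the shifted supply: 1707 - 3.5P_b = 1610.5 + 16.5P_b, giving 20P_b = 96.5, so P_b = 4.825.
Then P_s = 4.825 - 1 = 3.825 and Q = 1707 - 3.5(4.825) = 1690.1125.

P_b = 4.825, P_s = 3.825, Q = 1690.1125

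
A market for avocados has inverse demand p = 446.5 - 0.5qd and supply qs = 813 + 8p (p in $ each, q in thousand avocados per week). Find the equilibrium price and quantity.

p* = 8, q* = 877

Solving each curve for q: qd = 893 - 2p.
The market clears where 893 - 2p = 813 + 8p. Rearranging, 10p = 80, hence p* = 8.
Then q* = 893 - 2(8) = 877.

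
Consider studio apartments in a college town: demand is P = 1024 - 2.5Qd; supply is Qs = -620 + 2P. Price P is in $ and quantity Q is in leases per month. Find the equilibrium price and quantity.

Rewriting in direct form: Qd = 409.6 - 0.4P.
Equating demand and supply, 409.6 - 0.4P = -620 + 2P gives 2.4P = 1029.6, so P* = 429.
From the demand curve, Q* = 409.6 - 0.4(429) = 238.

P* = 429, Q* = 238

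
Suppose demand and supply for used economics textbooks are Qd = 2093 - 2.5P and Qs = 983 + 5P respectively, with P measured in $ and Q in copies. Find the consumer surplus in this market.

The market clears where 2093 - 2.5P = 983 + 5P. Rearranging, 7.5P = 1110, hence P* = 148.
Plugging P* into demand: Q* = 2093 - 2.5(148) = 1723.
Demand choke price (Qd = 0): P = 2093/2.5 = 837.2. Consumer surplus = ½ × (837.2 - 148) × 1723 = 593745.8.

Consumer surplus = 593745.8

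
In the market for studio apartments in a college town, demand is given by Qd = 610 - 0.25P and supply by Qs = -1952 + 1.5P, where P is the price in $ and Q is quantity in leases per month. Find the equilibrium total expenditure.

Total expenditure = 357216

Set Qd = Qs: 610 - 0.25P = -1952 + 1.5P, so 2562 = 1.75P and P* = 1464.
Then Q* = 610 - 0.25(1464) = 244.
Total expenditure = P* × Q* = 1464 × 244 = 357216.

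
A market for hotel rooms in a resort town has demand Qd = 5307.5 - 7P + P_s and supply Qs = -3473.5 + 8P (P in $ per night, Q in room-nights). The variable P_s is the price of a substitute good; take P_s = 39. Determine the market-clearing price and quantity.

With P_s = 39, demand is Qd = 5346.5 - 7P.
Equating demand and supply, 5346.5 - 7P = -3473.5 + 8P gives 15P = 8820, so P* = 588.
Plugging P* into demand: Q* = 5346.5 - 7(588) = 1230.5.

P* = 588, Q* = 1230.5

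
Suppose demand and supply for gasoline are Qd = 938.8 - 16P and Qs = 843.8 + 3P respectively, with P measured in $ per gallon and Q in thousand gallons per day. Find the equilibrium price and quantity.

Equating demand and supply, 938.8 - 16P = 843.8 + 3P gives 19P = 95, so P* = 5.
Then Q* = 938.8 - 16(5) = 858.8.

P* = 5, Q* = 858.8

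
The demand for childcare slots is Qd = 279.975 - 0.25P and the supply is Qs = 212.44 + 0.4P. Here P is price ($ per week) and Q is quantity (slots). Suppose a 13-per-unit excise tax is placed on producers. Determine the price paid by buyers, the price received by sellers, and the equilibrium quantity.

P_b = 111.9, P_s = 98.9, Q = 252

With a tax of 13 on producers, they supply based on the net price P_s = P_b - 13, so Qs = 207.24 + 0.4P_b.
Set Qd = Qs: 279.975 - 0.25P_b = 207.24 + 0.4P_b, so 72.735 = 0.65P_b and P_b = 111.9.
So P_s = 98.9 and the quantity traded is Q = 279.975 - 0.25(111.9) = 252.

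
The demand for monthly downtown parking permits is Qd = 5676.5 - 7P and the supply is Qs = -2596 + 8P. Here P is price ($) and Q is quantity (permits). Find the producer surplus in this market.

Producer surplus = 206116

At equilibrium Qd = Qs, so 5676.5 - 7P = -2596 + 8P; collecting terms, 8272.5 = 15P and P* = 551.5.
Plugging P* into demand: Q* = 5676.5 - 7(551.5) = 1816.
Supply choke price (Qs = 0): P = 324.5. Producer surplus = ½ × (551.5 - 324.5) × 1816 = 206116.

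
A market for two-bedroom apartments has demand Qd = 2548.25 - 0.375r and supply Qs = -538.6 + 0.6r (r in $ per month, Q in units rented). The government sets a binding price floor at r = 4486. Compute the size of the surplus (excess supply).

Surplus = 1287

With r fixed at 4486, quantity demanded is 866 and quantity supplied is 2153.
Surplus = Qs - Qd = 2153 - 866 = 1287.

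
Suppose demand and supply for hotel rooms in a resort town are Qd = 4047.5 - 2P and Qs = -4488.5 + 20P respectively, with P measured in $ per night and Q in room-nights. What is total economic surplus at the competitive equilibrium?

Set Qd = Qs: 4047.5 - 2P = -4488.5 + 20P, so 8536 = 22P and P* = 388.
Plugging P* into demand: Q* = 4047.5 - 2(388) = 3271.5.
Demand choke price = 2023.75; supply choke price = 224.425. CS = ½(2023.75 - 388)(3271.5) = 2675678.0625; PS = ½(388 - 224.425)(3271.5) = 267567.80625. Total surplus = 2943245.86875.

Total surplus = 2943245.86875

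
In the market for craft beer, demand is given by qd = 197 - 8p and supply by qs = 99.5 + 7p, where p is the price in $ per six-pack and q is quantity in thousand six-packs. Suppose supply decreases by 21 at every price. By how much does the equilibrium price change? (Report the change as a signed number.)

Δp = 1.4

Set qd = qs: 197 - 8p = 99.5 + 7p, so 97.5 = 15p and p* = 6.5.
Substitute back: q* = 197 - 8(6.5) = 145.
After the shift, supply is qs = 78.5 + 7p.
New equilibrium: 118.5 = 15p, so p = 7.9 and q = 133.8.
Δp = 7.9 - 6.5 = 1.4.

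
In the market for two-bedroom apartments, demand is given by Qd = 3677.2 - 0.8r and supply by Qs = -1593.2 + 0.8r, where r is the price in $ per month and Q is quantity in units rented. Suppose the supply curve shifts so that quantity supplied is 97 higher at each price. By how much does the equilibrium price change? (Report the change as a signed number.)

Δr = -60.625

Set Qd = Qs: 3677.2 - 0.8r = -1593.2 + 0.8r, so 5270.4 = 1.6r and r* = 3294.
Substitute back: Q* = 3677.2 - 0.8(3294) = 1042.
After the shift, supply is Qs = -1496.2 + 0.8r.
New equilibrium: 5173.4 = 1.6r, so r = 3233.375 and Q = 1090.5.
Δr = 3233.375 - 3294 = -60.625.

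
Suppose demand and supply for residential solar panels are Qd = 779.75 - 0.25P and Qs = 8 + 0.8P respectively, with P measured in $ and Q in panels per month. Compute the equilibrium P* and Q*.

P* = 735, Q* = 596

Set Qd = Qs: 779.75 - 0.25P = 8 + 0.8P, so 771.75 = 1.05P and P* = 735.
Plugging P* into demand: Q* = 779.75 - 0.25(735) = 596.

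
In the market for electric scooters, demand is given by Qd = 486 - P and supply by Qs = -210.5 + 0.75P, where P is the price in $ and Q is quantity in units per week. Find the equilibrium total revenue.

The market clears where 486 - P = -210.5 + 0.75P. Rearranging, 1.75P = 696.5, hence P* = 398.
From the demand curve, Q* = 486 - 398 = 88.
Total revenue = P* × Q* = 398 × 88 = 35024.

Total revenue = 35024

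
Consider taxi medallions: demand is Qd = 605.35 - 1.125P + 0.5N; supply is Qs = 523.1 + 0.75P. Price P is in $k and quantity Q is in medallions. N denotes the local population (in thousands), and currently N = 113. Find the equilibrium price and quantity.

With N = 113, demand is Qd = 661.85 - 1.125P.
Set Qd = Qs: 661.85 - 1.125P = 523.1 + 0.75P, so 138.75 = 1.875P and P* = 74.
Then Q* = 661.85 - 1.125(74) = 578.6.

P* = 74, Q* = 578.6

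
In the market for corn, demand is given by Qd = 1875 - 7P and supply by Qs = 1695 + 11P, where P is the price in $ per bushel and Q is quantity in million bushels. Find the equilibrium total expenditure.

Total expenditure = 18050

At equilibrium Qd = Qs, so 1875 - 7P = 1695 + 11P; collecting terms, 180 = 18P and P* = 10.
Substitute back: Q* = 1875 - 7(10) = 1805.
Total expenditure = P* × Q* = 10 × 1805 = 18050.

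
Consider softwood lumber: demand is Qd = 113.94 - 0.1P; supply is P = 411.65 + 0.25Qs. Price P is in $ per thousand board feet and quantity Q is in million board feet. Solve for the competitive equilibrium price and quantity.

P* = 429.4, Q* = 71

Solving each curve for Q: Qs = -1646.6 + 4P.
Set Qd = Qs: 113.94 - 0.1P = -1646.6 + 4P, so 1760.54 = 4.1P and P* = 429.4.
Then Q* = 113.94 - 0.1(429.4) = 71.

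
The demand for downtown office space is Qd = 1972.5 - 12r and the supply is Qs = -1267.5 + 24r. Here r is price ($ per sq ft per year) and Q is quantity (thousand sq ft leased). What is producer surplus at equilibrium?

Equating demand and supply, 1972.5 - 12r = -1267.5 + 24r gives 36r = 3240, so r* = 90.
Then Q* = 1972.5 - 12(90) = 892.5.
Supply choke price (Qs = 0): r = 52.8125. Producer surplus = ½ × (90 - 52.8125) × 892.5 = 16594.921875.

Producer surplus = 16594.921875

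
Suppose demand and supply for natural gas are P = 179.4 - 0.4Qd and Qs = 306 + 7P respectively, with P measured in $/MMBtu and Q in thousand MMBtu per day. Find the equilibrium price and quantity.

P* = 15, Q* = 411

Solving each curve for Q: Qd = 448.5 - 2.5P.
At equilibrium Qd = Qs, so 448.5 - 2.5P = 306 + 7P; collecting terms, 142.5 = 9.5P and P* = 15.
Plugging P* into demand: Q* = 448.5 - 2.5(15) = 411.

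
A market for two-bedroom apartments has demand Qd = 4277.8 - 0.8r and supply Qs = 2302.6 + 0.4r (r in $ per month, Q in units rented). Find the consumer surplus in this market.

Set Qd = Qs: 4277.8 - 0.8r = 2302.6 + 0.4r, so 1975.2 = 1.2r and r* = 1646.
Substitute back: Q* = 4277.8 - 0.8(1646) = 2961.
Demand choke price (Qd = 0): r = 4277.8/0.8 = 5347.25. Consumer surplus = ½ × (5347.25 - 1646) × 2961 = 5479700.625.

Consumer surplus = 5479700.625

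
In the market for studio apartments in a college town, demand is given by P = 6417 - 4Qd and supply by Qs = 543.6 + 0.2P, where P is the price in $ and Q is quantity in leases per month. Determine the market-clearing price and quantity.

P* = 2357, Q* = 1015

In direct form, Qd = 1604.25 - 0.25P.
At equilibrium Qd = Qs, so 1604.25 - 0.25P = 543.6 + 0.2P; collecting terms, 1060.65 = 0.45P and P* = 2357.
Plugging P* into demand: Q* = 1604.25 - 0.25(2357) = 1015.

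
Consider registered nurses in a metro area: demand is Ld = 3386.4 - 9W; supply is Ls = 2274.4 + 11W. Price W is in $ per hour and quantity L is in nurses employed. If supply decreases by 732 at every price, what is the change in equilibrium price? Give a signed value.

At equilibrium Ld = Ls, so 3386.4 - 9W = 2274.4 + 11W; collecting terms, 1112 = 20W and W* = 55.6.
Plugging W* into demand: L* = 3386.4 - 9(55.6) = 2886.
After the shift, supply is Ls = 1542.4 + 11W.
The new intersection has 1844 = 20W, i.e. W = 92.2, L = 2556.6.
ΔW = 92.2 - 55.6 = 36.6.

ΔW = 36.6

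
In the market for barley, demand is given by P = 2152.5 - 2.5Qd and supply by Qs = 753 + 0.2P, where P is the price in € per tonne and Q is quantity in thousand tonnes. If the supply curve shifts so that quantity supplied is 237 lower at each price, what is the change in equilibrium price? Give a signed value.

Rewriting in direct form: Qd = 861 - 0.4P.
Set Qd = Qs: 861 - 0.4P = 753 + 0.2P, so 108 = 0.6P and P* = 180.
Plugging P* into demand: Q* = 861 - 0.4(180) = 789.
After the shift, supply is Qs = 516 + 0.2P.
Re-solving, 0.6P = 345 gives P = 575 and Q = 631.
ΔP = 575 - 180 = 395.

ΔP = 395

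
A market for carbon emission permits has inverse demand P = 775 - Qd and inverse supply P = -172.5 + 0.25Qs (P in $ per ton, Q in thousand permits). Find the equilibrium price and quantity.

Inverting to quantity form: Qd = 775 - P and Qs = 690 + 4P.
Equating demand and supply, 775 - P = 690 + 4P gives 5P = 85, so P* = 17.
Plugging P* into demand: Q* = 775 - 17 = 758.

P* = 17, Q* = 758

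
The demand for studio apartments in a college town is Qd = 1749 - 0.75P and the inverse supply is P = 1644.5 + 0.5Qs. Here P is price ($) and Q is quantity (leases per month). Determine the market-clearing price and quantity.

P* = 1832, Q* = 375

Solving each curve for Q: Qs = -3289 + 2P.
Equating demand and supply, 1749 - 0.75P = -3289 + 2P gives 2.75P = 5038, so P* = 1832.
Plugging P* into demand: Q* = 1749 - 0.75(1832) = 375.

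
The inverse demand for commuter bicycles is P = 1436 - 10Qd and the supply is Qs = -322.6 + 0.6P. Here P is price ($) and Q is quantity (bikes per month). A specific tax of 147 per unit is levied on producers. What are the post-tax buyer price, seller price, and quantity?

Inverting to quantity form: Qd = 143.6 - 0.1P.
The tax drives a wedge P_b - P_s = 147. Substituting P_s = P_b - 147 into supply: Qs = -410.8 + 0.6P_b.
Equate demand and the shifted supply: 143.6 - 0.1P_b = -410.8 + 0.6P_b, giving 0.7P_b = 554.4, so P_b = 792.
Then P_s = 792 - 147 = 645 and Q = 143.6 - 0.1(792) = 64.4.

P_b = 792, P_s = 645, Q = 64.4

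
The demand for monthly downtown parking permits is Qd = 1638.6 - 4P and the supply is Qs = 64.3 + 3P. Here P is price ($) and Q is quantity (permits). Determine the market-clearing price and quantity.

Equating demand and supply, 1638.6 - 4P = 64.3 + 3P gives 7P = 1574.3, so P* = 224.9.
Then Q* = 1638.6 - 4(224.9) = 739.

P* = 224.9, Q* = 739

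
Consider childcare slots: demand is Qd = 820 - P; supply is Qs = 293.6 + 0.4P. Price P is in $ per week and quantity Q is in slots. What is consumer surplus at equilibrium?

Consumer surplus = 98568

Equating demand and supply, 820 - P = 293.6 + 0.4P gives 1.4P = 526.4, so P* = 376.
From the demand curve, Q* = 820 - 376 = 444.
Demand choke price (Qd = 0): P = 820. Consumer surplus = ½ × (820 - 376) × 444 = 98568.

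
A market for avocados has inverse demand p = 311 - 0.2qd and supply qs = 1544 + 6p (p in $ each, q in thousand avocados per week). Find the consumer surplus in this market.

Consumer surplus = 240250

Rewriting in direct form: qd = 1555 - 5p.
At equilibrium qd = qs, so 1555 - 5p = 1544 + 6p; collecting terms, 11 = 11p and p* = 1.
From the demand curve, q* = 1555 - 5(1) = 1550.
Demand choke price (qd = 0): p = 1555/5 = 311. Consumer surplus = ½ × (311 - 1) × 1550 = 240250.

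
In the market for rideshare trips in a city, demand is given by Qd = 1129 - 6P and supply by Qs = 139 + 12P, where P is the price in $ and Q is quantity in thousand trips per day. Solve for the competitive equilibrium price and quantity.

P* = 55, Q* = 799

The market clears where 1129 - 6P = 139 + 12P. Rearranging, 18P = 990, hence P* = 55.
Plugging P* into demand: Q* = 1129 - 6(55) = 799.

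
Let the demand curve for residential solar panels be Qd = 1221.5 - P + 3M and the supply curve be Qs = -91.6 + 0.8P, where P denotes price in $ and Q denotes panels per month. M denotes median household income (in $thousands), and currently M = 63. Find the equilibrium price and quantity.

With M = 63, demand is Qd = 1410.5 - P.
Equating demand and supply, 1410.5 - P = -91.6 + 0.8P gives 1.8P = 1502.1, so P* = 834.5.
Substitute back: Q* = 1410.5 - 834.5 = 576.

P* = 834.5, Q* = 576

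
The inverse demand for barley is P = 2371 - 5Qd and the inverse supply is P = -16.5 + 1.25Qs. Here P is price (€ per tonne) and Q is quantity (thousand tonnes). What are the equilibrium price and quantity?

Inverting to quantity form: Qd = 474.2 - 0.2P and Qs = 13.2 + 0.8P.
Set Qd = Qs: 474.2 - 0.2P = 13.2 + 0.8P, so 461 = P and P* = 461.
Substitute back: Q* = 474.2 - 0.2(461) = 382.

P* = 461, Q* = 382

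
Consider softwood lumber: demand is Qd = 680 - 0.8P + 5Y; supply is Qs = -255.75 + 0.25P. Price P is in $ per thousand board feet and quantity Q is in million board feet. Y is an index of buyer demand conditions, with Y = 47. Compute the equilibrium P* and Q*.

With Y = 47, demand is Qd = 915 - 0.8P.
Set Qd = Qs: 915 - 0.8P = -255.75 + 0.25P, so 1170.75 = 1.05P and P* = 1115.
Plugging P* into demand: Q* = 915 - 0.8(1115) = 23.

P* = 1115, Q* = 23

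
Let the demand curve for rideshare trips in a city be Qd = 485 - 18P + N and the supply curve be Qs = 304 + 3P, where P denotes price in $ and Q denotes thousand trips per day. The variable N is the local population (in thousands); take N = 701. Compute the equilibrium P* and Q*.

P* = 42, Q* = 430

With N = 701, demand is Qd = 1186 - 18P.
At equilibrium Qd = Qs, so 1186 - 18P = 304 + 3P; collecting terms, 882 = 21P and P* = 42.
Then Q* = 1186 - 18(42) = 430.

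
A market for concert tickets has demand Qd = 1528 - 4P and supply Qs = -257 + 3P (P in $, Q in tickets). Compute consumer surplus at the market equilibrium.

The market clears where 1528 - 4P = -257 + 3P. Rearranging, 7P = 1785, hence P* = 255.
Substitute back: Q* = 1528 - 4(255) = 508.
Demand choke price (Qd = 0): P = 1528/4 = 382. Consumer surplus = ½ × (382 - 255) × 508 = 32258.

Consumer surplus = 32258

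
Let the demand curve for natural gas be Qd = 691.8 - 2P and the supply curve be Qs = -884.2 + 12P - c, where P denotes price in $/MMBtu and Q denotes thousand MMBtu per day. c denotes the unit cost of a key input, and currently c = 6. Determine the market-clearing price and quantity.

With c = 6, supply is Qs = -890.2 + 12P.
Equating demand and supply, 691.8 - 2P = -890.2 + 12P gives 14P = 1582, so P* = 113.
Substitute back: Q* = 691.8 - 2(113) = 465.8.

P* = 113, Q* = 465.8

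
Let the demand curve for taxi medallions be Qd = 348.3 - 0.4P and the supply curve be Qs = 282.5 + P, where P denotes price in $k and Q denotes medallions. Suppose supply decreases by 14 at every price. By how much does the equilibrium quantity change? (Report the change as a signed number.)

Equating demand and supply, 348.3 - 0.4P = 282.5 + P gives 1.4P = 65.8, so P* = 47.
Then Q* = 348.3 - 0.4(47) = 329.5.
After the shift, supply is Qs = 268.5 + P.
The new intersection has 79.8 = 1.4P, i.e. P = 57, Q = 325.5.
ΔQ = 325.5 - 329.5 = -4.

ΔQ = -4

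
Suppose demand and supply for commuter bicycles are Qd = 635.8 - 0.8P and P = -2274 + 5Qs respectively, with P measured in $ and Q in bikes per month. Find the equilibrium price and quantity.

In direct form, Qs = 454.8 + 0.2P.
Set Qd = Qs: 635.8 - 0.8P = 454.8 + 0.2P, so 181 = P and P* = 181.
Then Q* = 635.8 - 0.8(181) = 491.

P* = 181, Q* = 491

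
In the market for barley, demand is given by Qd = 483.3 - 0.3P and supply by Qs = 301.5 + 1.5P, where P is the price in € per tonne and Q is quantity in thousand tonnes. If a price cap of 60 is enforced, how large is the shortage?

Shortage = 73.8

Evaluating both curves at the ceiling price 60 gives Qd = 465.3, Qs = 391.5.
Shortage = Qd - Qs = 465.3 - 391.5 = 73.8.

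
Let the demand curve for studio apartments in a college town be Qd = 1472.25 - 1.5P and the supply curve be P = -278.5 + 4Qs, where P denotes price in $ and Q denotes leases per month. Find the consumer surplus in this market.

Solving each curve for Q: Qs = 69.625 + 0.25P.
Set Qd = Qs: 1472.25 - 1.5P = 69.625 + 0.25P, so 1402.625 = 1.75P and P* = 801.5.
Then Q* = 1472.25 - 1.5(801.5) = 270.
Demand choke price (Qd = 0): P = 1472.25/1.5 = 981.5. Consumer surplus = ½ × (981.5 - 801.5) × 270 = 24300.

Consumer surplus = 24300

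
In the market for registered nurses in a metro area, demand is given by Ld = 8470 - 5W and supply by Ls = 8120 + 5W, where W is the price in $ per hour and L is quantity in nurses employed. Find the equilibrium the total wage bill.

The total wage bill = 290325

Set Ld = Ls: 8470 - 5W = 8120 + 5W, so 350 = 10W and W* = 35.
Plugging W* into demand: L* = 8470 - 5(35) = 8295.
The total wage bill = W* × L* = 35 × 8295 = 290325.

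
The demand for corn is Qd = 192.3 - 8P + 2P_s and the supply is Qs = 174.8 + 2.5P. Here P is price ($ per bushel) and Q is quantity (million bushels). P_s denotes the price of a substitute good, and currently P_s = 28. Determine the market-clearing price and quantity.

P* = 7, Q* = 192.3

With P_s = 28, demand is Qd = 248.3 - 8P.
Set Qd = Qs: 248.3 - 8P = 174.8 + 2.5P, so 73.5 = 10.5P and P* = 7.
From the demand curve, Q* = 248.3 - 8(7) = 192.3.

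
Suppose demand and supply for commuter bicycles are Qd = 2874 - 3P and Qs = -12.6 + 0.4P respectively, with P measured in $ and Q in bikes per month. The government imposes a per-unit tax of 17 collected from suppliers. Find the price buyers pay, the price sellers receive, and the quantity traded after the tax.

The tax drives a wedge P_b - P_s = 17. Substituting P_s = P_b - 17 into supply: Qs = -19.4 + 0.4P_b.
Equate demand and the shifted supply: 2874 - 3P_b = -19.4 + 0.4P_b, giving 3.4P_b = 2893.4, so P_b = 851.
Then P_s = 851 - 17 = 834 and Q = 2874 - 3(851) = 321.

P_b = 851, P_s = 834, Q = 321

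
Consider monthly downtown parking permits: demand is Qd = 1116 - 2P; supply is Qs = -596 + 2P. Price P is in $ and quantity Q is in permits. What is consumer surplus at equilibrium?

Set Qd = Qs: 1116 - 2P = -596 + 2P, so 1712 = 4P and P* = 428.
Substitute back: Q* = 1116 - 2(428) = 260.
Demand choke price (Qd = 0): P = 1116/2 = 558. Consumer surplus = ½ × (558 - 428) × 260 = 16900.

Consumer surplus = 16900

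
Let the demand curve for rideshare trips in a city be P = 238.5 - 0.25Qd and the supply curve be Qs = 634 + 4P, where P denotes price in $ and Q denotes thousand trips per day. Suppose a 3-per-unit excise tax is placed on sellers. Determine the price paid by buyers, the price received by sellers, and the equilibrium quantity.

P_b = 41.5, P_s = 38.5, Q = 788

In direct form, Qd = 954 - 4P.
Sellers keep P_s = P_b - 3 per unit, so supply in terms of the buyer price is Qs = 622 + 4P_b.
Market clearing requires 954 - 4P_b = 622 + 4P_b; hence 332 = 8P_b and P_b = 41.5.
So P_s = 38.5 and the quantity traded is Q = 954 - 4(41.5) = 788.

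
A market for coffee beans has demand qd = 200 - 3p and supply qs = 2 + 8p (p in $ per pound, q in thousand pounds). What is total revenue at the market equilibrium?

At equilibrium qd = qs, so 200 - 3p = 2 + 8p; collecting terms, 198 = 11p and p* = 18.
Substitute back: q* = 200 - 3(18) = 146.
Total revenue = p* × q* = 18 × 146 = 2628.

Total revenue = 2628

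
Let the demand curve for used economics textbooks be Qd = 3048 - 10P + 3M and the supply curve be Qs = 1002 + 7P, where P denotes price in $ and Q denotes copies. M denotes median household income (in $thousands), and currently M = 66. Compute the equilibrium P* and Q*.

P* = 132, Q* = 1926

With M = 66, demand is Qd = 3246 - 10P.
At equilibrium Qd = Qs, so 3246 - 10P = 1002 + 7P; collecting terms, 2244 = 17P and P* = 132.
From the demand curve, Q* = 3246 - 10(132) = 1926.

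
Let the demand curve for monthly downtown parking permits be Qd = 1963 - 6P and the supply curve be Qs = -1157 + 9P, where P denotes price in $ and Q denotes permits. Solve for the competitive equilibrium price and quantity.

P* = 208, Q* = 715

At equilibrium Qd = Qs, so 1963 - 6P = -1157 + 9P; collecting terms, 3120 = 15P and P* = 208.
Plugging P* into demand: Q* = 1963 - 6(208) = 715.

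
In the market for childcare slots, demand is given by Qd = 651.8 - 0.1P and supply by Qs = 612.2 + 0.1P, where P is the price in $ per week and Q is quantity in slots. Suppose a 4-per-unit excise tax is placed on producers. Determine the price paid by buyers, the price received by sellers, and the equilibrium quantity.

P_b = 200, P_s = 196, Q = 631.8

With a tax of 4 on producers, they supply based on the net price P_s = P_b - 4, so Qs = 611.8 + 0.1P_b.
Set Qd = Qs: 651.8 - 0.1P_b = 611.8 + 0.1P_b, so 40 = 0.2P_b and P_b = 200.
So P_s = 196 and the quantity traded is Q = 651.8 - 0.1(200) = 631.8.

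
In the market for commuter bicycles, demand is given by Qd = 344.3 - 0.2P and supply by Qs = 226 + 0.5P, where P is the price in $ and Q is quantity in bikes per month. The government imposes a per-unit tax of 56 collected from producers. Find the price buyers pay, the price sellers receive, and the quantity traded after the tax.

P_b = 209, P_s = 153, Q = 302.5

With a tax of 56 on producers, they supply based on the net price P_s = P_b - 56, so Qs = 198 + 0.5P_b.
Set Qd = Qs: 344.3 - 0.2P_b = 198 + 0.5P_b, so 146.3 = 0.7P_b and P_b = 209.
Then P_s = 209 - 56 = 153 and Q = 344.3 - 0.2(209) = 302.5.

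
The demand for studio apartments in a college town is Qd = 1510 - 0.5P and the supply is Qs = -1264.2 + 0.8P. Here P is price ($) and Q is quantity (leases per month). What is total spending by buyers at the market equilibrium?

Set Qd = Qs: 1510 - 0.5P = -1264.2 + 0.8P, so 2774.2 = 1.3P and P* = 2134.
Substitute back: Q* = 1510 - 0.5(2134) = 443.
Total spending by buyers = P* × Q* = 2134 × 443 = 945362.

Total spending by buyers = 945362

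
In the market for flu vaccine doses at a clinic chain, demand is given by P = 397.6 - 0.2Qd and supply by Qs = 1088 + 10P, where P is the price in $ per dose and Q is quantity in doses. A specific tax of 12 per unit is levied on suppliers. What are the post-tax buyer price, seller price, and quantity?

P_b = 68, P_s = 56, Q = 1648

Rewriting in direct form: Qd = 1988 - 5P.
With a tax of 12 on suppliers, they supply based on the net price P_s = P_b - 12, so Qs = 968 + 10P_b.
Set Qd = Qs: 1988 - 5P_b = 968 + 10P_b, so 1020 = 15P_b and P_b = 68.
Then P_s = 68 - 12 = 56 and Q = 1988 - 5(68) = 1648.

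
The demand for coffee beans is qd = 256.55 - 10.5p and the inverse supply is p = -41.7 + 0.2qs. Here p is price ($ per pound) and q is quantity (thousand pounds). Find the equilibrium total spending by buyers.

Inverting to quantity form: qs = 208.5 + 5p.
The market clears where 256.55 - 10.5p = 208.5 + 5p. Rearranging, 15.5p = 48.05, hence p* = 3.1.
Plugging p* into demand: q* = 256.55 - 10.5(3.1) = 224.
Total spending by buyers = p* × q* = 3.1 × 224 = 694.4.

Total spending by buyers = 694.4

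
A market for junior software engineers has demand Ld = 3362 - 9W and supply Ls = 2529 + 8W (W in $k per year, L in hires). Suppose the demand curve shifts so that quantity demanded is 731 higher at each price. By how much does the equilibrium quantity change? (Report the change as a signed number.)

Set Ld = Ls: 3362 - 9W = 2529 + 8W, so 833 = 17W and W* = 49.
Then L* = 3362 - 9(49) = 2921.
After the shift, demand is Ld = 4093 - 9W.
New equilibrium: 1564 = 17W, so W = 92 and L = 3265.
ΔL = 3265 - 2921 = 344.

ΔL = 344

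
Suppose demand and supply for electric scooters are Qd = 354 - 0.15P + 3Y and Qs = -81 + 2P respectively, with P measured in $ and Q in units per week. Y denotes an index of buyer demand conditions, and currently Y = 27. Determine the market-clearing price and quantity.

P* = 240, Q* = 399

With Y = 27, demand is Qd = 435 - 0.15P.
Set Qd = Qs: 435 - 0.15P = -81 + 2P, so 516 = 2.15P and P* = 240.
Plugging P* into demand: Q* = 435 - 0.15(240) = 399.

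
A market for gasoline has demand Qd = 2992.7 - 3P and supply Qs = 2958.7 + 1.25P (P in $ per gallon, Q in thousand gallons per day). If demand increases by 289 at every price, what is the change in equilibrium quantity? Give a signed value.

At equilibrium Qd = Qs, so 2992.7 - 3P = 2958.7 + 1.25P; collecting terms, 34 = 4.25P and P* = 8.
From the demand curve, Q* = 2992.7 - 3(8) = 2968.7.
After the shift, demand is Qd = 3281.7 - 3P.
New equilibrium: 323 = 4.25P, so P = 76 and Q = 3053.7.
ΔQ = 3053.7 - 2968.7 = 85.

ΔQ = 85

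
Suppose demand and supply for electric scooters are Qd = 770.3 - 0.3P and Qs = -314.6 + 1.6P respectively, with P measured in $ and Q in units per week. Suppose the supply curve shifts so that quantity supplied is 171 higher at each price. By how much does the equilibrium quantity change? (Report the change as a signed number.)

Set Qd = Qs: 770.3 - 0.3P = -314.6 + 1.6P, so 1084.9 = 1.9P and P* = 571.
Then Q* = 770.3 - 0.3(571) = 599.
After the shift, supply is Qs = -143.6 + 1.6P.
The new intersection has 913.9 = 1.9P, i.e. P = 481, Q = 626.
ΔQ = 626 - 599 = 27.

ΔQ = 27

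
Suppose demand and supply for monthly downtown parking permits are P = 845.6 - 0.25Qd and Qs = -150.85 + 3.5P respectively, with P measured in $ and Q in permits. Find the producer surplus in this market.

Rewriting in direct form: Qd = 3382.4 - 4P.
The market clears where 3382.4 - 4P = -150.85 + 3.5P. Rearranging, 7.5P = 3533.25, hence P* = 471.1.
Plugging P* into demand: Q* = 3382.4 - 4(471.1) = 1498.
Supply choke price (Qs = 0): P = 43.1. Producer surplus = ½ × (471.1 - 43.1) × 1498 = 320572.

Producer surplus = 320572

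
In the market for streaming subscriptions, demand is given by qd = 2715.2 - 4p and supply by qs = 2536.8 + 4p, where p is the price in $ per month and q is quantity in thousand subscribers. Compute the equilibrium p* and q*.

At equilibrium qd = qs, so 2715.2 - 4p = 2536.8 + 4p; collecting terms, 178.4 = 8p and p* = 22.3.
From the demand curve, q* = 2715.2 - 4(22.3) = 2626.

p* = 22.3, q* = 2626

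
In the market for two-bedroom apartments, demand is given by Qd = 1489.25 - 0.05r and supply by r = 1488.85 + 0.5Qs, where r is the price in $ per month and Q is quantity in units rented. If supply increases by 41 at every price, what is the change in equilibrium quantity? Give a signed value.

In direct form, Qs = -2977.7 + 2r.
The market clears where 1489.25 - 0.05r = -2977.7 + 2r. Rearranging, 2.05r = 4466.95, hence r* = 2179.
Then Q* = 1489.25 - 0.05(2179) = 1380.3.
After the shift, supply is Qs = -2936.7 + 2r.
The new intersection has 4425.95 = 2.05r, i.e. r = 2159, Q = 1381.3.
ΔQ = 1381.3 - 1380.3 = 1.

ΔQ = 1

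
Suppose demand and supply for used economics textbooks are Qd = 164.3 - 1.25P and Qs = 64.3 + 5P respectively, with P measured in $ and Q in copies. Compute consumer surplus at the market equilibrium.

Set Qd = Qs: 164.3 - 1.25P = 64.3 + 5P, so 100 = 6.25P and P* = 16.
From the demand curve, Q* = 164.3 - 1.25(16) = 144.3.
Demand choke price (Qd = 0): P = 164.3/1.25 = 131.44. Consumer surplus = ½ × (131.44 - 16) × 144.3 = 8328.996.

Consumer surplus = 8328.996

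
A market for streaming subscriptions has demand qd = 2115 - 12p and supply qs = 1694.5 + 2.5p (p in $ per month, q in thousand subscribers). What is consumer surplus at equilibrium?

Equating demand and supply, 2115 - 12p = 1694.5 + 2.5p gives 14.5p = 420.5, so p* = 29.
Then q* = 2115 - 12(29) = 1767.
Demand choke price (qd = 0): p = 2115/12 = 176.25. Consumer surplus = ½ × (176.25 - 29) × 1767 = 130095.375.

Consumer surplus = 130095.375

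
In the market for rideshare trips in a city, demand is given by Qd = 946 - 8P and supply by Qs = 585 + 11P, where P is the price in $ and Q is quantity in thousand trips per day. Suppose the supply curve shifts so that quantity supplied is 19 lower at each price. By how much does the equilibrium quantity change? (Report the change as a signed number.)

The market clears where 946 - 8P = 585 + 11P. Rearranging, 19P = 361, hence P* = 19.
From the demand curve, Q* = 946 - 8(19) = 794.
After the shift, supply is Qs = 566 + 11P.
New equilibrium: 380 = 19P, so P = 20 and Q = 786.
ΔQ = 786 - 794 = -8.

ΔQ = -8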